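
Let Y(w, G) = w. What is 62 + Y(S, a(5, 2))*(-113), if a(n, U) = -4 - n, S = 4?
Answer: -390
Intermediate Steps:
62 + Y(S, a(5, 2))*(-113) = 62 + 4*(-113) = 62 - 452 = -390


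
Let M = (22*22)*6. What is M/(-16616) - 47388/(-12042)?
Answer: 15675605/4168539 ≈ 3.7605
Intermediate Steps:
M = 2904 (M = 484*6 = 2904)
M/(-16616) - 47388/(-12042) = 2904/(-16616) - 47388/(-12042) = 2904*(-1/16616) - 47388*(-1/12042) = -363/2077 + 7898/2007 = 15675605/4168539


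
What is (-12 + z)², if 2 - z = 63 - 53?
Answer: 400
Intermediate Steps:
z = -8 (z = 2 - (63 - 53) = 2 - 1*10 = 2 - 10 = -8)
(-12 + z)² = (-12 - 8)² = (-20)² = 400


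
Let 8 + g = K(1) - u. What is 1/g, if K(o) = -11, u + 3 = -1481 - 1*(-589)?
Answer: 1/876 ≈ 0.0011416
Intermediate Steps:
u = -895 (u = -3 + (-1481 - 1*(-589)) = -3 + (-1481 + 589) = -3 - 892 = -895)
g = 876 (g = -8 + (-11 - 1*(-895)) = -8 + (-11 + 895) = -8 + 884 = 876)
1/g = 1/876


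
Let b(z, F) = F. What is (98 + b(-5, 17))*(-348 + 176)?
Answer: -19780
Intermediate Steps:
(98 + b(-5, 17))*(-348 + 176) = (98 + 17)*(-348 + 176) = 115*(-172) = -19780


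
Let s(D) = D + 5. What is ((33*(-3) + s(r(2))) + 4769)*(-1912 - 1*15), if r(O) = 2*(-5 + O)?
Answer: -8997163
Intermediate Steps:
r(O) = -10 + 2*O
s(D) = 5 + D
((33*(-3) + s(r(2))) + 4769)*(-1912 - 1*15) = ((33*(-3) + (5 + (-10 + 2*2))) + 4769)*(-1912 - 1*15) = ((-99 + (5 + (-10 + 4))) + 4769)*(-1912 - 15) = ((-99 + (5 - 6)) + 4769)*(-1927) = ((-99 - 1) + 4769)*(-1927) = (-100 + 4769)*(-1927) = 4669*(-1927) = -8997163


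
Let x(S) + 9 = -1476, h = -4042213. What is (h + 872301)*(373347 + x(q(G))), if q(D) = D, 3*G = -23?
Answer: -1178769816144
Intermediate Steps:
G = -23/3 (G = (1/3)*(-23) = -23/3 ≈ -7.6667)
x(S) = -1485 (x(S) = -9 - 1476 = -1485)
(h + 872301)*(373347 + x(q(G))) = (-4042213 + 872301)*(373347 - 1485) = -3169912*371862 = -1178769816144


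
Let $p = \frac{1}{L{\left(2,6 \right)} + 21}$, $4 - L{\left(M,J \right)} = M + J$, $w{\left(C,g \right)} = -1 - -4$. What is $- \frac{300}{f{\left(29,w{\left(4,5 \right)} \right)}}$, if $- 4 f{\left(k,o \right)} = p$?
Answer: $20400$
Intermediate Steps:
$w{\left(C,g \right)} = 3$ ($w{\left(C,g \right)} = -1 + 4 = 3$)
$L{\left(M,J \right)} = 4 - J - M$ ($L{\left(M,J \right)} = 4 - \left(M + J\right) = 4 - \left(J + M\right) = 4 - J - M$)
$p = \frac{1}{17}$ ($p = \frac{1}{\left(4 - 6 - 2\right) + 21} = \frac{1}{-4 + 21} = \frac{1}{17} \approx 0.058824$)
$f{\left(k,o \right)} = - \frac{1}{68}$ ($f{\left(k,o \right)} = \left(- \frac{1}{4}\right) \frac{1}{17} = - \frac{1}{68}$)
$- \frac{300}{f{\left(29,w{\left(4,5 \right)} \right)}} = - \frac{300}{- \frac{1}{68}} = \left(-300\right) \left(-68\right) = 20400$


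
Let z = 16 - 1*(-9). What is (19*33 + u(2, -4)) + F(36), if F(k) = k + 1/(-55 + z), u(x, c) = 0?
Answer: 19889/30 ≈ 662.97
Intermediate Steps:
z = 25 (z = 16 + 9 = 25)
F(k) = -1/30 + k (F(k) = k + 1/(-55 + 25) = k + 1/(-30) = k - 1/30 = -1/30 + k)
(19*33 + u(2, -4)) + F(36) = (19*33 + 0) + (-1/30 + 36) = (627 + 0) + 1079/30 = 627 + 1079/30 = 19889/30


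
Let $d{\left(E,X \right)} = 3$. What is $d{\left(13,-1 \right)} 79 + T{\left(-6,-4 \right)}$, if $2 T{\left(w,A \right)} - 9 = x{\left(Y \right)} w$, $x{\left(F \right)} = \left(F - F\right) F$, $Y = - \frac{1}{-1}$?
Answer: $\frac{483}{2} \approx 241.5$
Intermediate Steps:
$Y = 1$ ($Y = \left(-1\right) \left(-1\right) = 1$)
$x{\left(F \right)} = 0$ ($x{\left(F \right)} = 0 F = 0$)
$T{\left(w,A \right)} = \frac{9}{2}$ ($T{\left(w,A \right)} = \frac{9}{2} + \frac{0 w}{2} = \frac{9}{2} + \frac{1}{2} \cdot 0 = \frac{9}{2} + 0 = \frac{9}{2}$)
$d{\left(13,-1 \right)} 79 + T{\left(-6,-4 \right)} = 3 \cdot 79 + \frac{9}{2} = 237 + \frac{9}{2} = \frac{483}{2}$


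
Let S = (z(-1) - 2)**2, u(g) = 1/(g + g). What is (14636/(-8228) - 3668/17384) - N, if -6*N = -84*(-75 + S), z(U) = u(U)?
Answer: 4293347071/4469861 ≈ 960.51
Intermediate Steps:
u(g) = 1/(2*g)
z(U) = 1/(2*U)
S = 25/4 (S = ((1/2)/(-1) - 2)**2 = ((1/2)*(-1) - 2)**2 = (-1/2 - 2)**2 = (-5/2)**2 = 25/4 ≈ 6.2500)
N = -1925/2 (N = -(-14)*(-75 + 25/4) = -(-14)*(-275)/4 = -1/6*5775 = -1925/2 ≈ -962.50)
(14636/(-8228) - 3668/17384) - N = (14636/(-8228) - 3668/17384) - 1*(-1925/2) = (14636*(-1/8228) - 3668*1/17384) + 1925/2 = (-3659/2057 - 917/4346) + 1925/2 = -17788283/8939722 + 1925/2 = 4293347071/4469861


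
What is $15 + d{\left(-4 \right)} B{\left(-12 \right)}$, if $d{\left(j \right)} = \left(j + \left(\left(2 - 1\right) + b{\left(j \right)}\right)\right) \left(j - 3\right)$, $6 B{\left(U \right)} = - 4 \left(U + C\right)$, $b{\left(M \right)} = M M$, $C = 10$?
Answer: $- \frac{319}{3} \approx -106.33$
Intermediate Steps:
$b{\left(M \right)} = M^{2}$
$B{\left(U \right)} = - \frac{20}{3} - \frac{2 U}{3}$ ($B{\left(U \right)} = \frac{\left(-4\right) \left(U + 10\right)}{6} = \frac{\left(-4\right) \left(10 + U\right)}{6} = \frac{-40 - 4 U}{6} = - \frac{20}{3} - \frac{2 U}{3}$)
$d{\left(j \right)} = \left(-3 + j\right) \left(1 + j + j^{2}\right)$ ($d{\left(j \right)} = \left(j + \left(\left(2 - 1\right) + j^{2}\right)\right) \left(j - 3\right) = \left(j + \left(1 + j^{2}\right)\right) \left(-3 + j\right) = \left(1 + j + j^{2}\right) \left(-3 + j\right) = \left(-3 + j\right) \left(1 + j + j^{2}\right)$)
$15 + d{\left(-4 \right)} B{\left(-12 \right)} = 15 + \left(-3 + \left(-4\right)^{3} - -8 - 2 \left(-4\right)^{2}\right) \left(- \frac{20}{3} - -8\right) = 15 + \left(-3 - 64 + 8 - 32\right) \left(- \frac{20}{3} + 8\right) = 15 + \left(-3 - 64 + 8 - 32\right) \frac{4}{3} = 15 - \frac{364}{3} = - \frac{319}{3}$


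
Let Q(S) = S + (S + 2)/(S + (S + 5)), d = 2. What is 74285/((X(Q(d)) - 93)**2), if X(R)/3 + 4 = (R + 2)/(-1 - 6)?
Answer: 6551937/1008005 ≈ 6.4999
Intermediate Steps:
Q(S) = S + (2 + S)/(5 + 2*S) (Q(S) = S + (2 + S)/(S + (5 + S)) = S + (2 + S)/(5 + 2*S))
X(R) = -90/7 - 3*R/7 (X(R) = -12 + 3*((R + 2)/(-1 - 6)) = -12 + 3*((2 + R)/(-7)) = -12 + 3*((2 + R)*(-1/7)) = -12 + 3*(-2/7 - R/7) = -12 + (-6/7 - 3*R/7) = -90/7 - 3*R/7)
74285/((X(Q(d)) - 93)**2) = 74285/(((-90/7 - 6*(1 + 2**2 + 3*2)/(7*(5 + 2*2))) - 93)**2) = 74285/(((-90/7 - 6*(1 + 4 + 6)/(7*(5 + 4))) - 93)**2) = 74285/(((-90/7 - 6*11/(7*9)) - 93)**2) = 74285/(((-90/7 - 3/7*22/9) - 93)**2) = 74285/(((-90/7 - 22/21) - 93)**2) = 74285/((-292/21 - 93)**2) = 74285/((-2245/21)**2) = 74285/(5040025/441) = 74285*(441/5040025) = 6551937/1008005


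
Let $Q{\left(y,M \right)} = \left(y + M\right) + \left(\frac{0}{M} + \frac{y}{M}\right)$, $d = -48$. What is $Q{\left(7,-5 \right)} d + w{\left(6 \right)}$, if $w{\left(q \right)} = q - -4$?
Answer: $- \frac{94}{5} \approx -18.8$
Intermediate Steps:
$w{\left(q \right)} = 4 + q$ ($w{\left(q \right)} = q + 4 = 4 + q$)
$Q{\left(y,M \right)} = M + y + \frac{y}{M}$ ($Q{\left(y,M \right)} = \left(M + y\right) + \left(0 + \frac{y}{M}\right) = \left(M + y\right) + \frac{y}{M} = M + y + \frac{y}{M}$)
$Q{\left(7,-5 \right)} d + w{\left(6 \right)} = \left(-5 + 7 + \frac{7}{-5}\right) \left(-48\right) + \left(4 + 6\right) = \left(-5 + 7 + 7 \left(- \frac{1}{5}\right)\right) \left(-48\right) + 10 = \left(-5 + 7 - \frac{7}{5}\right) \left(-48\right) + 10 = \frac{3}{5} \left(-48\right) + 10 = - \frac{144}{5} + 10 = - \frac{94}{5}$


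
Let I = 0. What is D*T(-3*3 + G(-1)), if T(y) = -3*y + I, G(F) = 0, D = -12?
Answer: -324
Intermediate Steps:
T(y) = -3*y (T(y) = -3*y + 0 = -3*y)
D*T(-3*3 + G(-1)) = -(-36)*(-3*3 + 0) = -(-36)*(-9 + 0) = -(-36)*(-9) = -12*27 = -324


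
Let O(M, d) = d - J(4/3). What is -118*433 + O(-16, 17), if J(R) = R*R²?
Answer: -1379143/27 ≈ -51079.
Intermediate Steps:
J(R) = R³
O(M, d) = -64/27 + d (O(M, d) = d - (4/3)³ = d - 1*64/27 = d - 64/27 = -64/27 + d)
-118*433 + O(-16, 17) = -118*433 + (-64/27 + 17) = -51094 + 395/27 = -1379143/27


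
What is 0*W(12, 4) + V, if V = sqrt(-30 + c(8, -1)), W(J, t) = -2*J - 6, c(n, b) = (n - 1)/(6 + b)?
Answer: I*sqrt(715)/5 ≈ 5.3479*I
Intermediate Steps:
c(n, b) = (-1 + n)/(6 + b)
W(J, t) = -6 - 2*J
V = I*sqrt(715)/5 (V = sqrt(-30 + (-1 + 8)/(6 - 1)) = sqrt(-30 + 7/5) = sqrt(-143/5) = I*sqrt(715)/5 ≈ 5.3479*I)
0*W(12, 4) + V = 0*(-6 - 2*12) + I*sqrt(715)/5 = 0*(-6 - 24) + I*sqrt(715)/5 = 0*(-30) + I*sqrt(715)/5 = 0 + I*sqrt(715)/5 = I*sqrt(715)/5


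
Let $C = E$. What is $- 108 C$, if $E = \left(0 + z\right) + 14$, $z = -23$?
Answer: $972$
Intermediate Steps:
$E = -9$ ($E = \left(0 - 23\right) + 14 = -23 + 14 = -9$)
$C = -9$
$- 108 C = \left(-108\right) \left(-9\right) = 972$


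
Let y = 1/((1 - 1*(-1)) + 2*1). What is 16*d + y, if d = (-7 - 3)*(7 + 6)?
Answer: -8319/4 ≈ -2079.8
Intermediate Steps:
d = -130 (d = -10*13 = -130)
y = 1/4 (y = 1/((1 + 1) + 2) = 1/(2 + 2) = 1/4 ≈ 0.25000)
16*d + y = 16*(-130) + 1/4 = -2080 + 1/4 = -8319/4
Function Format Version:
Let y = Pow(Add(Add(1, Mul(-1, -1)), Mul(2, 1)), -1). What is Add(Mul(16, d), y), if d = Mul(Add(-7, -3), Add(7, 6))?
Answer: Rational(-8319, 4) ≈ -2079.8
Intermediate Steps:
d = -130 (d = Mul(-10, 13) = -130)
y = Rational(1, 4) (y = Pow(Add(Add(1, 1), 2), -1) = Pow(Add(2, 2), -1) = Pow(4, -1) = Rational(1, 4) ≈ 0.25000)
Add(Mul(16, d), y) = Add(Mul(16, -130), Rational(1, 4)) = Add(-2080, Rational(1, 4)) = Rational(-8319, 4)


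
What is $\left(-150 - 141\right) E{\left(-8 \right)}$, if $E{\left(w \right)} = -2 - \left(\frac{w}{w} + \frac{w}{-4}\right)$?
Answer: $1455$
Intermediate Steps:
$E{\left(w \right)} = -3 + \frac{w}{4}$ ($E{\left(w \right)} = -2 - \left(1 + w \left(- \frac{1}{4}\right)\right) = -2 - \left(1 - \frac{w}{4}\right) = -2 + \left(-1 + \frac{w}{4}\right) = -3 + \frac{w}{4}$)
$\left(-150 - 141\right) E{\left(-8 \right)} = \left(-150 - 141\right) \left(-3 + \frac{1}{4} \left(-8\right)\right) = - 291 \left(-3 - 2\right) = \left(-291\right) \left(-5\right) = 1455$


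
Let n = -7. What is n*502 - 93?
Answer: -3607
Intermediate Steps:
n*502 - 93 = -7*502 - 93 = -3514 - 93 = -3607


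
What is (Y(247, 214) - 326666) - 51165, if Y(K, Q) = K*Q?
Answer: -324973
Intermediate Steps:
(Y(247, 214) - 326666) - 51165 = (247*214 - 326666) - 51165 = (52858 - 326666) - 51165 = -273808 - 51165 = -324973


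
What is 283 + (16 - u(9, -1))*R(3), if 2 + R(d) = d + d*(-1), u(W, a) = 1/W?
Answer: 2261/9 ≈ 251.22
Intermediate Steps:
R(d) = -2 (R(d) = -2 + (d + d*(-1)) = -2 + (d - d) = -2 + 0 = -2)
283 + (16 - u(9, -1))*R(3) = 283 + (16 - 1/9)*(-2) = 283 + (16 - 1*⅑)*(-2) = 283 + (16 - ⅑)*(-2) = 283 + (143/9)*(-2) = 283 - 286/9 = 2261/9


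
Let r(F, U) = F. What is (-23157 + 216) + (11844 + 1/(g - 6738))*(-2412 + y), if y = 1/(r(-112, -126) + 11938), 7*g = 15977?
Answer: -10545413634892573/368841114 ≈ -2.8591e+7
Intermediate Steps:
g = 15977/7 (g = (⅐)*15977 = 15977/7 ≈ 2282.4)
y = 1/11826 (y = 1/(-112 + 11938) = 1/11826 ≈ 8.4559e-5)
(-23157 + 216) + (11844 + 1/(g - 6738))*(-2412 + y) = (-23157 + 216) + (11844 + 1/(15977/7 - 6738))*(-2412 + 1/11826) = -22941 + (11844 + 1/(-31189/7))*(-28524311/11826) = -22941 + (11844 - 7/31189)*(-28524311/11826) = -22941 + (369402509/31189)*(-28524311/11826) = -22941 - 10536952050896299/368841114 = -10545413634892573/368841114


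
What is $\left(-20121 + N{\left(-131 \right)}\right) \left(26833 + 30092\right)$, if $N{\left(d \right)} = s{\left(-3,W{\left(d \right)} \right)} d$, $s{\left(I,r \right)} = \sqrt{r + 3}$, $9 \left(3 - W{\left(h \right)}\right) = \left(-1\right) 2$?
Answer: $-1145387925 - 4971450 \sqrt{14} \approx -1.164 \cdot 10^{9}$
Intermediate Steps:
$W{\left(h \right)} = \frac{29}{9}$ ($W{\left(h \right)} = 3 - \frac{\left(-1\right) 2}{9} = 3 - - \frac{2}{9} = 3 + \frac{2}{9} = \frac{29}{9}$)
$s{\left(I,r \right)} = \sqrt{3 + r}$
$N{\left(d \right)} = \frac{2 d \sqrt{14}}{3}$ ($N{\left(d \right)} = \sqrt{3 + \frac{29}{9}} d = \sqrt{\frac{56}{9}} d = \frac{2 \sqrt{14}}{3} d = \frac{2 d \sqrt{14}}{3}$)
$\left(-20121 + N{\left(-131 \right)}\right) \left(26833 + 30092\right) = \left(-20121 + \frac{2}{3} \left(-131\right) \sqrt{14}\right) \left(26833 + 30092\right) = \left(-20121 - \frac{262 \sqrt{14}}{3}\right) 56925 = -1145387925 - 4971450 \sqrt{14}$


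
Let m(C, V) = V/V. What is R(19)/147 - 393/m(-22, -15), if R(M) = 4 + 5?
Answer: -19254/49 ≈ -392.94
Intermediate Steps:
m(C, V) = 1
R(M) = 9
R(19)/147 - 393/m(-22, -15) = 9/147 - 393/1 = 9*(1/147) - 393*1 = 3/49 - 393 = -19254/49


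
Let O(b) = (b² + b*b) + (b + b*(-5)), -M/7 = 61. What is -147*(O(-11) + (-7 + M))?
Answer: 21756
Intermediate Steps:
M = -427 (M = -7*61 = -427)
O(b) = -4*b + 2*b² (O(b) = (b² + b²) + (b - 5*b) = 2*b² - 4*b = -4*b + 2*b²)
-147*(O(-11) + (-7 + M)) = -147*(2*(-11)*(-2 - 11) + (-7 - 427)) = -147*(2*(-11)*(-13) - 434) = -147*(286 - 434) = -147*(-148) = 21756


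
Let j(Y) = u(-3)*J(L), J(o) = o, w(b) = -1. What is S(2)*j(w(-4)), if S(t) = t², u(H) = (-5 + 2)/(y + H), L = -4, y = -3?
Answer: -8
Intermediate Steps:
u(H) = -3/(-3 + H) (u(H) = (-5 + 2)/(-3 + H) = -3/(-3 + H))
j(Y) = -2 (j(Y) = -3/(-3 - 3)*(-4) = -3/(-6)*(-4) = -3*(-⅙)*(-4) = (½)*(-4) = -2)
S(2)*j(w(-4)) = 2²*(-2) = 4*(-2) = -8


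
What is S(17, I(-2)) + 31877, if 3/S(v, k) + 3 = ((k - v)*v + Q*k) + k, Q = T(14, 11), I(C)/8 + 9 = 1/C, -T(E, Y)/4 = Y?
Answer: 53680871/1684 ≈ 31877.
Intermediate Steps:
T(E, Y) = -4*Y
I(C) = -72 + 8/C (I(C) = -72 + 8*(1/C) = -72 + 8/C)
Q = -44 (Q = -4*11 = -44)
S(v, k) = 3/(-3 - 43*k + v*(k - v)) (S(v, k) = 3/(-3 + (((k - v)*v - 44*k) + k)) = 3/(-3 + ((v*(k - v) - 44*k) + k)) = 3/(-3 + ((-44*k + v*(k - v)) + k)) = 3/(-3 + (-43*k + v*(k - v))) = 3/(-3 - 43*k + v*(k - v)))
S(17, I(-2)) + 31877 = -3/(3 + 17² + 43*(-72 + 8/(-2)) - 1*(-72 + 8/(-2))*17) + 31877 = -3/(3 + 289 + 43*(-72 + 8*(-½)) - 1*(-72 + 8*(-½))*17) + 31877 = -3/(3 + 289 + 43*(-72 - 4) - 1*(-72 - 4)*17) + 31877 = -3/(3 + 289 + 43*(-76) - 1*(-76)*17) + 31877 = -3/(3 + 289 - 3268 + 1292) + 31877 = -3/(-1684) + 31877 = -3*(-1/1684) + 31877 = 3/1684 + 31877 = 53680871/1684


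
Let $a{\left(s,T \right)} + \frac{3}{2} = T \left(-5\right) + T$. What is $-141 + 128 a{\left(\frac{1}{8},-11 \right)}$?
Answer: $5299$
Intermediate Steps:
$a{\left(s,T \right)} = - \frac{3}{2} - 4 T$ ($a{\left(s,T \right)} = - \frac{3}{2} + \left(T \left(-5\right) + T\right) = - \frac{3}{2} + \left(- 5 T + T\right) = - \frac{3}{2} - 4 T$)
$-141 + 128 a{\left(\frac{1}{8},-11 \right)} = -141 + 128 \left(- \frac{3}{2} - -44\right) = -141 + 128 \left(- \frac{3}{2} + 44\right) = -141 + 128 \cdot \frac{85}{2} = -141 + 5440 = 5299$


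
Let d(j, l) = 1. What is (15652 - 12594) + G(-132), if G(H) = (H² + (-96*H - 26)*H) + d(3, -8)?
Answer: -1648789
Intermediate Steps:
G(H) = 1 + H² + H*(-26 - 96*H) (G(H) = (H² + (-96*H - 26)*H) + 1 = (H² + (-26 - 96*H)*H) + 1 = (H² + H*(-26 - 96*H)) + 1 = 1 + H² + H*(-26 - 96*H))
(15652 - 12594) + G(-132) = (15652 - 12594) + (1 - 95*(-132)² - 26*(-132)) = 3058 + (1 - 95*17424 + 3432) = 3058 + (1 - 1655280 + 3432) = 3058 - 1651847 = -1648789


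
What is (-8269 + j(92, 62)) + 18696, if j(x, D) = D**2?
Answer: 14271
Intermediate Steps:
(-8269 + j(92, 62)) + 18696 = (-8269 + 62**2) + 18696 = (-8269 + 3844) + 18696 = -4425 + 18696 = 14271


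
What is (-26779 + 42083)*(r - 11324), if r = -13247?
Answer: -376034584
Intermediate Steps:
(-26779 + 42083)*(r - 11324) = (-26779 + 42083)*(-13247 - 11324) = 15304*(-24571) = -376034584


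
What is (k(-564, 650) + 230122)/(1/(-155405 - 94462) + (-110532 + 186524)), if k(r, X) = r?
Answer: 57358968786/18987893063 ≈ 3.0208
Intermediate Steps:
(k(-564, 650) + 230122)/(1/(-155405 - 94462) + (-110532 + 186524)) = (-564 + 230122)/(1/(-155405 - 94462) + (-110532 + 186524)) = 229558/(1/(-249867) + 75992) = 229558/(-1/249867 + 75992) = 229558/(18987893063/249867) = 229558*(249867/18987893063) = 57358968786/18987893063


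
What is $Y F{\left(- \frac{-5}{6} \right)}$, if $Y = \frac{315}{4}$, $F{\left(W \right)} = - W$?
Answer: $- \frac{525}{8} \approx -65.625$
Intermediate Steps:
$Y = \frac{315}{4}$ ($Y = 315 \cdot \frac{1}{4} = \frac{315}{4} \approx 78.75$)
$Y F{\left(- \frac{-5}{6} \right)} = \frac{315 \left(- \left(-1\right) \left(- \frac{5}{6}\right)\right)}{4} = \frac{315 \left(- \left(-1\right) \left(\left(-5\right) \frac{1}{6}\right)\right)}{4} = \frac{315 \left(- \frac{\left(-1\right) \left(-5\right)}{6}\right)}{4} = \frac{315 \left(\left(-1\right) \frac{5}{6}\right)}{4} = \frac{315}{4} \left(- \frac{5}{6}\right) = - \frac{525}{8}$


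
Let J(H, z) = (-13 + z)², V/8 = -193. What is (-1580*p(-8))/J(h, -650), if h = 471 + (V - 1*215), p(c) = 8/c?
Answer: 1580/439569 ≈ 0.0035944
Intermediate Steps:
V = -1544 (V = 8*(-193) = -1544)
h = -1288 (h = 471 + (-1544 - 1*215) = 471 + (-1544 - 215) = 471 - 1759 = -1288)
(-1580*p(-8))/J(h, -650) = (-12640/(-8))/((-13 - 650)²) = (-12640*(-1)/8)/((-663)²) = -1580*(-1)/439569 = 1580*(1/439569) = 1580/439569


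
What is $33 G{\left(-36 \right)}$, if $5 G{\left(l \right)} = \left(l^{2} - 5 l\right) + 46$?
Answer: $\frac{50226}{5} \approx 10045.0$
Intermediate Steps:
$G{\left(l \right)} = \frac{46}{5} - l + \frac{l^{2}}{5}$ ($G{\left(l \right)} = \frac{\left(l^{2} - 5 l\right) + 46}{5} = \frac{46 + l^{2} - 5 l}{5} = \frac{46}{5} - l + \frac{l^{2}}{5}$)
$33 G{\left(-36 \right)} = 33 \left(\frac{46}{5} - -36 + \frac{\left(-36\right)^{2}}{5}\right) = 33 \left(\frac{46}{5} + 36 + \frac{1}{5} \cdot 1296\right) = 33 \left(\frac{46}{5} + 36 + \frac{1296}{5}\right) = 33 \cdot \frac{1522}{5} = \frac{50226}{5}$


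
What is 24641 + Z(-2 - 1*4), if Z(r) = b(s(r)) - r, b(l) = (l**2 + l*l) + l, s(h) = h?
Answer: 24713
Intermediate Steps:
b(l) = l + 2*l**2 (b(l) = (l**2 + l**2) + l = 2*l**2 + l = l + 2*l**2)
Z(r) = -r + r*(1 + 2*r) (Z(r) = r*(1 + 2*r) - r = -r + r*(1 + 2*r))
24641 + Z(-2 - 1*4) = 24641 + 2*(-2 - 1*4)**2 = 24641 + 2*(-2 - 4)**2 = 24641 + 2*(-6)**2 = 24641 + 2*36 = 24641 + 72 = 24713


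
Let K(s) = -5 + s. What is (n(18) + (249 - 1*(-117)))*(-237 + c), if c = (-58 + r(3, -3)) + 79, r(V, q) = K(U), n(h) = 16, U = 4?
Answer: -82894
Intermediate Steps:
r(V, q) = -1 (r(V, q) = -5 + 4 = -1)
c = 20 (c = (-58 - 1) + 79 = -59 + 79 = 20)
(n(18) + (249 - 1*(-117)))*(-237 + c) = (16 + (249 - 1*(-117)))*(-237 + 20) = (16 + (249 + 117))*(-217) = (16 + 366)*(-217) = 382*(-217) = -82894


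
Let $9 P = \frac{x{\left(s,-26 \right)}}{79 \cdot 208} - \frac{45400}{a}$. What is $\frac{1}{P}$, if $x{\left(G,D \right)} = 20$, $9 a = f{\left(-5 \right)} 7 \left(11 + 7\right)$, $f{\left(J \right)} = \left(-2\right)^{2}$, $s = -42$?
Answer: $- \frac{86268}{7770955} \approx -0.011101$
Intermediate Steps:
$f{\left(J \right)} = 4$
$a = 56$ ($a = \frac{4 \cdot 7 \left(11 + 7\right)}{9} = \frac{4 \cdot 7 \cdot 18}{9} = \frac{4 \cdot 126}{9} = \frac{1}{9} \cdot 504 = 56$)
$P = - \frac{7770955}{86268}$ ($P = \frac{\frac{20}{79 \cdot 208} - \frac{45400}{56}}{9} = \frac{\frac{20}{16432} - \frac{5675}{7}}{9} = \frac{20 \cdot \frac{1}{16432} - \frac{5675}{7}}{9} = \frac{\frac{5}{4108} - \frac{5675}{7}}{9} = \frac{1}{9} \left(- \frac{23312865}{28756}\right) = - \frac{7770955}{86268} \approx -90.079$)
$\frac{1}{P} = \frac{1}{- \frac{7770955}{86268}} = - \frac{86268}{7770955}$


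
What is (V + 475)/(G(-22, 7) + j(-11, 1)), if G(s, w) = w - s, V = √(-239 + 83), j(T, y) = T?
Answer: 475/18 + I*√39/9 ≈ 26.389 + 0.69389*I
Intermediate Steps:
V = 2*I*√39 (V = √(-156) = 2*I*√39 ≈ 12.49*I)
(V + 475)/(G(-22, 7) + j(-11, 1)) = (2*I*√39 + 475)/((7 - 1*(-22)) - 11) = (475 + 2*I*√39)/((7 + 22) - 11) = (475 + 2*I*√39)/(29 - 11) = (475 + 2*I*√39)/18 = (475 + 2*I*√39)*(1/18) = 475/18 + I*√39/9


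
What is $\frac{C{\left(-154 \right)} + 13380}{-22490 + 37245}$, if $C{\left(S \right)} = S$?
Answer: $\frac{13226}{14755} \approx 0.89637$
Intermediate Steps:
$\frac{C{\left(-154 \right)} + 13380}{-22490 + 37245} = \frac{-154 + 13380}{-22490 + 37245} = \frac{13226}{14755}$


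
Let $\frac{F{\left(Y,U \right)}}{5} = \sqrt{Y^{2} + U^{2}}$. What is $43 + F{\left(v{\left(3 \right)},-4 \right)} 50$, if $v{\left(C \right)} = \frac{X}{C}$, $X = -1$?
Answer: $43 + \frac{250 \sqrt{145}}{3} \approx 1046.5$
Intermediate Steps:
$v{\left(C \right)} = - \frac{1}{C}$
$F{\left(Y,U \right)} = 5 \sqrt{U^{2} + Y^{2}}$ ($F{\left(Y,U \right)} = 5 \sqrt{Y^{2} + U^{2}} = 5 \sqrt{U^{2} + Y^{2}}$)
$43 + F{\left(v{\left(3 \right)},-4 \right)} 50 = 43 + 5 \sqrt{\left(-4\right)^{2} + \left(- \frac{1}{3}\right)^{2}} \cdot 50 = 43 + 5 \sqrt{16 + \left(\left(-1\right) \frac{1}{3}\right)^{2}} \cdot 50 = 43 + 5 \sqrt{16 + \left(- \frac{1}{3}\right)^{2}} \cdot 50 = 43 + 5 \sqrt{16 + \frac{1}{9}} \cdot 50 = 43 + 5 \sqrt{\frac{145}{9}} \cdot 50 = 43 + 5 \frac{\sqrt{145}}{3} \cdot 50 = 43 + \frac{5 \sqrt{145}}{3} \cdot 50 = 43 + \frac{250 \sqrt{145}}{3}$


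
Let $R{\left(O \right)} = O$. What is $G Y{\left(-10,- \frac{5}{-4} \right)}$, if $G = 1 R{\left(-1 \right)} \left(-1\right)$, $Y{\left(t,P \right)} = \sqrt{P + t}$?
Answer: $\frac{i \sqrt{35}}{2} \approx 2.958 i$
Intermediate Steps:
$G = 1$ ($G = 1 \left(-1\right) \left(-1\right) = \left(-1\right) \left(-1\right) = 1$)
$G Y{\left(-10,- \frac{5}{-4} \right)} = 1 \sqrt{- \frac{5}{-4} - 10} = 1 \sqrt{\left(-5\right) \left(- \frac{1}{4}\right) - 10} = 1 \sqrt{\frac{5}{4} - 10} = 1 \sqrt{- \frac{35}{4}} = 1 \frac{i \sqrt{35}}{2} = \frac{i \sqrt{35}}{2}$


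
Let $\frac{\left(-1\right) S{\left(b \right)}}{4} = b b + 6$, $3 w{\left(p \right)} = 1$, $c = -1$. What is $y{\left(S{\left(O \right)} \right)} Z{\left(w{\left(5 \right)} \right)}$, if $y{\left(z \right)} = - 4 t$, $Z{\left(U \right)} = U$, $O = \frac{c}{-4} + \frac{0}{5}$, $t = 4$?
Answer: $- \frac{16}{3} \approx -5.3333$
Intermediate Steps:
$w{\left(p \right)} = \frac{1}{3}$ ($w{\left(p \right)} = \frac{1}{3} \cdot 1 = \frac{1}{3}$)
$O = \frac{1}{4}$ ($O = - \frac{1}{-4} + \frac{0}{5} = \left(-1\right) \left(- \frac{1}{4}\right) + 0 \cdot \frac{1}{5} = \frac{1}{4} + 0 = \frac{1}{4} \approx 0.25$)
$S{\left(b \right)} = -24 - 4 b^{2}$ ($S{\left(b \right)} = - 4 \left(b b + 6\right) = - 4 \left(b^{2} + 6\right) = - 4 \left(6 + b^{2}\right) = -24 - 4 b^{2}$)
$y{\left(z \right)} = -16$ ($y{\left(z \right)} = \left(-4\right) 4 = -16$)
$y{\left(S{\left(O \right)} \right)} Z{\left(w{\left(5 \right)} \right)} = \left(-16\right) \frac{1}{3} = - \frac{16}{3}$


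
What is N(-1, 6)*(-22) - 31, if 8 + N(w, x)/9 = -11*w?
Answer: -625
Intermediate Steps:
N(w, x) = -72 - 99*w (N(w, x) = -72 + 9*(-11*w) = -72 - 99*w)
N(-1, 6)*(-22) - 31 = (-72 - 99*(-1))*(-22) - 31 = (-72 + 99)*(-22) - 31 = 27*(-22) - 31 = -594 - 31 = -625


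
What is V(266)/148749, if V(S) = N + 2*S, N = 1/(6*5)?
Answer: 15961/4462470 ≈ 0.0035767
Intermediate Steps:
N = 1/30 ≈ 0.033333
V(S) = 1/30 + 2*S
V(266)/148749 = (1/30 + 2*266)/148749 = (1/30 + 532)*(1/148749) = (15961/30)*(1/148749) = 15961/4462470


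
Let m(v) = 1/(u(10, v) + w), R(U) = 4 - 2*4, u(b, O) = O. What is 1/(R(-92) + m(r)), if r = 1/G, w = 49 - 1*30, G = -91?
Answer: -1728/6821 ≈ -0.25334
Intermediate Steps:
R(U) = -4 (R(U) = 4 - 8 = -4)
w = 19 (w = 49 - 30 = 19)
r = -1/91 (r = 1/(-91) = -1/91 ≈ -0.010989)
m(v) = 1/(19 + v) (m(v) = 1/(v + 19) = 1/(19 + v))
1/(R(-92) + m(r)) = 1/(-4 + 1/(19 - 1/91)) = 1/(-4 + 1/(1728/91)) = 1/(-4 + 91/1728) = 1/(-6821/1728) = -1728/6821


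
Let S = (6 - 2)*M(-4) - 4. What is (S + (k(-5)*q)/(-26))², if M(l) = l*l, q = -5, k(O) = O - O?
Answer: 3600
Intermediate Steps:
k(O) = 0
M(l) = l²
S = 60 (S = (6 - 2)*(-4)² - 4 = 4*16 - 4 = 64 - 4 = 60)
(S + (k(-5)*q)/(-26))² = (60 + (0*(-5))/(-26))² = (60 + 0*(-1/26))² = (60 + 0)² = 60² = 3600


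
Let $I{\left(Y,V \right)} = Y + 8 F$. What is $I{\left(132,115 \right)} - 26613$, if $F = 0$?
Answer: $-26481$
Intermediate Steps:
$I{\left(Y,V \right)} = Y$ ($I{\left(Y,V \right)} = Y + 8 \cdot 0 = Y + 0 = Y$)
$I{\left(132,115 \right)} - 26613 = 132 - 26613 = -26481$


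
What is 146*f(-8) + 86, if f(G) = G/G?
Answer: 232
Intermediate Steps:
f(G) = 1
146*f(-8) + 86 = 146*1 + 86 = 146 + 86 = 232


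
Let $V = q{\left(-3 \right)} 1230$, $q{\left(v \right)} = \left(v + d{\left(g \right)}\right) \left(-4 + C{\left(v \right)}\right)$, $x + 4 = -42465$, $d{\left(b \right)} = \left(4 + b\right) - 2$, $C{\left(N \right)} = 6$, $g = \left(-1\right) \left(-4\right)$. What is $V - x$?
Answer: $49849$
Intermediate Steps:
$g = 4$
$d{\left(b \right)} = 2 + b$
$x = -42469$ ($x = -4 - 42465 = -42469$)
$q{\left(v \right)} = 12 + 2 v$ ($q{\left(v \right)} = \left(v + \left(2 + 4\right)\right) \left(-4 + 6\right) = \left(v + 6\right) 2 = \left(6 + v\right) 2 = 12 + 2 v$)
$V = 7380$ ($V = \left(12 + 2 \left(-3\right)\right) 1230 = \left(12 - 6\right) 1230 = 6 \cdot 1230 = 7380$)
$V - x = 7380 - -42469 = 7380 + 42469 = 49849$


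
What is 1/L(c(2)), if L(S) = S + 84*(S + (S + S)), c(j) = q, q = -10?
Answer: -1/2530 ≈ -0.00039526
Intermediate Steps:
c(j) = -10
L(S) = 253*S (L(S) = S + 84*(S + 2*S) = S + 84*(3*S) = S + 252*S = 253*S)
1/L(c(2)) = 1/(253*(-10)) = 1/(-2530) = -1/2530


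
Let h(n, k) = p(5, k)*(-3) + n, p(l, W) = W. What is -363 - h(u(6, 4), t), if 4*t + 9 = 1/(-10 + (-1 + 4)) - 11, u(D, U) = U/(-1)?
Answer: -10475/28 ≈ -374.11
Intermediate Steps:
u(D, U) = -U (u(D, U) = U*(-1) = -U)
t = -141/28 (t = -9/4 + (1/(-10 + (-1 + 4)) - 11)/4 = -9/4 + (1/(-10 + 3) - 11)/4 = -9/4 + (1/(-7) - 11)/4 = -9/4 + (-⅐ - 11)/4 = -9/4 + (¼)*(-78/7) = -9/4 - 39/14 = -141/28 ≈ -5.0357)
h(n, k) = n - 3*k (h(n, k) = k*(-3) + n = -3*k + n = n - 3*k)
-363 - h(u(6, 4), t) = -363 - (-1*4 - 3*(-141/28)) = -363 - (-4 + 423/28) = -363 - 1*311/28 = -363 - 311/28 = -10475/28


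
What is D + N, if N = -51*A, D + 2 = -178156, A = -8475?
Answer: 254067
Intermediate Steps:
D = -178158 (D = -2 - 178156 = -178158)
N = 432225 (N = -51*(-8475) = 432225)
D + N = -178158 + 432225 = 254067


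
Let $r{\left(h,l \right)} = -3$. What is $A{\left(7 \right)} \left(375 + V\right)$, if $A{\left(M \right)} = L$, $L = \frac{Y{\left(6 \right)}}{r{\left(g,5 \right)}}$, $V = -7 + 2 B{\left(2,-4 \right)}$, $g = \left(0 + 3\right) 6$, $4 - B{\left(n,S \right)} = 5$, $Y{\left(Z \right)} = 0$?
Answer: $0$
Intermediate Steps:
$B{\left(n,S \right)} = -1$ ($B{\left(n,S \right)} = 4 - 5 = -1$)
$g = 18$ ($g = 3 \cdot 6 = 18$)
$V = -9$ ($V = -7 + 2 \left(-1\right) = -7 - 2 = -9$)
$L = 0$ ($L = \frac{0}{-3} = 0 \left(- \frac{1}{3}\right) = 0$)
$A{\left(M \right)} = 0$
$A{\left(7 \right)} \left(375 + V\right) = 0 \left(375 - 9\right) = 0 \cdot 366 = 0$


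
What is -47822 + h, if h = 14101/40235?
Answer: -1924104069/40235 ≈ -47822.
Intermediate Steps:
h = 14101/40235 (h = 14101*(1/40235) = 14101/40235 ≈ 0.35047)
-47822 + h = -47822 + 14101/40235 = -1924104069/40235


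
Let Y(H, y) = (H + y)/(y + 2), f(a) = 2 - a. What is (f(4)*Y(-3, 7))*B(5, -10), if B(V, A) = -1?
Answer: 8/9 ≈ 0.88889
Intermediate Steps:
Y(H, y) = (H + y)/(2 + y)
(f(4)*Y(-3, 7))*B(5, -10) = ((2 - 1*4)*((-3 + 7)/(2 + 7)))*(-1) = ((2 - 4)*(4/9))*(-1) = -2*4/9*(-1) = -8/9*(-1) = 8/9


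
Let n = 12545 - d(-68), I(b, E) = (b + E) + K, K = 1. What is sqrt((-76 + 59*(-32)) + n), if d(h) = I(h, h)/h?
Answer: sqrt(12229341)/34 ≈ 102.85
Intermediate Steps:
I(b, E) = 1 + E + b (I(b, E) = (b + E) + 1 = (E + b) + 1 = 1 + E + b)
d(h) = (1 + 2*h)/h (d(h) = (1 + h + h)/h = (1 + 2*h)/h)
n = 852925/68 (n = 12545 - (2 + 1/(-68)) = 12545 - (2 - 1/68) = 12545 - 1*135/68 = 12545 - 135/68 = 852925/68 ≈ 12543.)
sqrt((-76 + 59*(-32)) + n) = sqrt((-76 + 59*(-32)) + 852925/68) = sqrt((-76 - 1888) + 852925/68) = sqrt(-1964 + 852925/68) = sqrt(719373/68) = sqrt(12229341)/34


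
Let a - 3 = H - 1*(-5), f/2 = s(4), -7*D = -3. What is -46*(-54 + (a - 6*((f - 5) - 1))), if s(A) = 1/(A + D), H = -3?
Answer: 22402/31 ≈ 722.65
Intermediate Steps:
D = 3/7 (D = -⅐*(-3) = 3/7 ≈ 0.42857)
s(A) = 1/(3/7 + A) (s(A) = 1/(A + 3/7) = 1/(3/7 + A))
f = 14/31 (f = 2*(7/(3 + 7*4)) = 2*(7/(3 + 28)) = 2*(7/31) = 14/31 ≈ 0.45161)
a = 5 (a = 3 + (-3 - 1*(-5)) = 3 + (-3 + 5) = 3 + 2 = 5)
-46*(-54 + (a - 6*((f - 5) - 1))) = -46*(-54 + (5 - 6*((14/31 - 5) - 1))) = -46*(-54 + (5 - 6*(-141/31 - 1))) = -46*(-54 + (5 - 6*(-172/31))) = -46*(-54 + (5 + 1032/31)) = -46*(-54 + 1187/31) = -46*(-487/31) = 22402/31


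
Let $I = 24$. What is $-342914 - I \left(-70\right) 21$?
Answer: $-307634$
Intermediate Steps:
$-342914 - I \left(-70\right) 21 = -342914 - 24 \left(-70\right) 21 = -342914 - \left(-1680\right) 21 = -342914 - -35280 = -342914 + 35280 = -307634$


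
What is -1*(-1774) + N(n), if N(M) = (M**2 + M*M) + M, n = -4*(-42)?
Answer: 58390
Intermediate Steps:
n = 168
N(M) = M + 2*M**2 (N(M) = (M**2 + M**2) + M = 2*M**2 + M = M + 2*M**2)
-1*(-1774) + N(n) = -1*(-1774) + 168*(1 + 2*168) = 1774 + 168*(1 + 336) = 1774 + 168*337 = 1774 + 56616 = 58390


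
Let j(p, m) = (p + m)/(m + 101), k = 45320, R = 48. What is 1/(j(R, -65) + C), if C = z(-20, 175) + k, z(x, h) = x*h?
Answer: 36/1505503 ≈ 2.3912e-5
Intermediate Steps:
z(x, h) = h*x
j(p, m) = (m + p)/(101 + m)
C = 41820 (C = 175*(-20) + 45320 = -3500 + 45320 = 41820)
1/(j(R, -65) + C) = 1/((-65 + 48)/(101 - 65) + 41820) = 1/(-17/36 + 41820) = 1/(1505503/36) = 36/1505503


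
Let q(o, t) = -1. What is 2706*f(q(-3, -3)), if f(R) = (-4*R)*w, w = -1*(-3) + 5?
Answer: 86592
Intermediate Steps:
w = 8 (w = 3 + 5 = 8)
f(R) = -32*R (f(R) = -4*R*8 = -32*R)
2706*f(q(-3, -3)) = 2706*(-32*(-1)) = 2706*32 = 86592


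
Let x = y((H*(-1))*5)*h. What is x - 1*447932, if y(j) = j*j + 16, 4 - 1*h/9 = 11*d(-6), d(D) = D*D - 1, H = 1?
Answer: -588521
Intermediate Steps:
d(D) = -1 + D**2 (d(D) = D**2 - 1 = -1 + D**2)
h = -3429 (h = 36 - 99*(-1 + (-6)**2) = 36 - 99*(-1 + 36) = 36 - 99*35 = 36 - 9*385 = 36 - 3465 = -3429)
y(j) = 16 + j**2 (y(j) = j**2 + 16 = 16 + j**2)
x = -140589 (x = (16 + ((1*(-1))*5)**2)*(-3429) = (16 + (-1*5)**2)*(-3429) = (16 + (-5)**2)*(-3429) = (16 + 25)*(-3429) = 41*(-3429) = -140589)
x - 1*447932 = -140589 - 1*447932 = -140589 - 447932 = -588521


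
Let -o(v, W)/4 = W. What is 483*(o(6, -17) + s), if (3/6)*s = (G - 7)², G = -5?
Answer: 171948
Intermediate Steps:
o(v, W) = -4*W
s = 288 (s = 2*(-5 - 7)² = 2*(-12)² = 2*144 = 288)
483*(o(6, -17) + s) = 483*(-4*(-17) + 288) = 483*(68 + 288) = 483*356 = 171948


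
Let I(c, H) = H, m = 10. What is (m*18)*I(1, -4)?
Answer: -720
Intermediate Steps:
(m*18)*I(1, -4) = (10*18)*(-4) = 180*(-4) = -720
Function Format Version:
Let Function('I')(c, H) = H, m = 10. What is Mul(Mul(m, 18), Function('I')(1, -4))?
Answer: -720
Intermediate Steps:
Mul(Mul(m, 18), Function('I')(1, -4)) = Mul(Mul(10, 18), -4) = Mul(180, -4) = -720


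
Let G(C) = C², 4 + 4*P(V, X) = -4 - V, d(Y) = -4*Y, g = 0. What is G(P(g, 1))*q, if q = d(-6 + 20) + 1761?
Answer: 6820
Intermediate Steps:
P(V, X) = -2 - V/4 (P(V, X) = -1 + (-4 - V)/4 = -1 + (-1 - V/4) = -2 - V/4)
q = 1705 (q = -4*(-6 + 20) + 1761 = -4*14 + 1761 = -56 + 1761 = 1705)
G(P(g, 1))*q = (-2 - ¼*0)²*1705 = (-2 + 0)²*1705 = (-2)²*1705 = 4*1705 = 6820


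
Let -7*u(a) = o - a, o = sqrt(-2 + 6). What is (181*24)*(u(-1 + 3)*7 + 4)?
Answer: 17376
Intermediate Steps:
o = 2 (o = sqrt(4) = 2)
u(a) = -2/7 + a/7 (u(a) = -(2 - a)/7 = -2/7 + a/7)
(181*24)*(u(-1 + 3)*7 + 4) = (181*24)*((-2/7 + (-1 + 3)/7)*7 + 4) = 4344*((-2/7 + (1/7)*2)*7 + 4) = 4344*((-2/7 + 2/7)*7 + 4) = 4344*(0*7 + 4) = 4344*(0 + 4) = 4344*4 = 17376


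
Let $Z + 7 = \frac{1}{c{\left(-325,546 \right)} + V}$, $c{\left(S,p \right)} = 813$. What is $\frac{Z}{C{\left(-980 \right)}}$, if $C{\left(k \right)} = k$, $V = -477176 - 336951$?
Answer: $\frac{5693199}{797047720} \approx 0.0071429$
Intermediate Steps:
$V = -814127$ ($V = -477176 - 336951 = -814127$)
$Z = - \frac{5693199}{813314}$ ($Z = -7 + \frac{1}{813 - 814127} = -7 + \frac{1}{-813314} = -7 - \frac{1}{813314} = - \frac{5693199}{813314} \approx -7.0$)
$\frac{Z}{C{\left(-980 \right)}} = - \frac{5693199}{813314 \left(-980\right)} = \left(- \frac{5693199}{813314}\right) \left(- \frac{1}{980}\right) = \frac{5693199}{797047720}$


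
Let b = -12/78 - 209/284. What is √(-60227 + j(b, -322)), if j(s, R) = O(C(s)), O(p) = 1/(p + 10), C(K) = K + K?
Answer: I*√554763327553/3035 ≈ 245.41*I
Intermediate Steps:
C(K) = 2*K
O(p) = 1/(10 + p)
b = -3285/3692 (b = -12*1/78 - 209*1/284 = -2/13 - 209/284 = -3285/3692 ≈ -0.88976)
j(s, R) = 1/(10 + 2*s)
√(-60227 + j(b, -322)) = √(-60227 + 1/(2*(5 - 3285/3692))) = √(-60227 + 1/(2*(15175/3692))) = √(-60227 + (½)*(3692/15175)) = √(-60227 + 1846/15175) = √(-913942879/15175) = I*√554763327553/3035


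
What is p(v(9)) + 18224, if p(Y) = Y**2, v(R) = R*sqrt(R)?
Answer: 18953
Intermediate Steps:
v(R) = R**(3/2)
p(v(9)) + 18224 = (9**(3/2))**2 + 18224 = 27**2 + 18224 = 729 + 18224 = 18953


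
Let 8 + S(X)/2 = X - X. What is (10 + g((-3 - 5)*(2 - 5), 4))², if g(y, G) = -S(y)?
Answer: 676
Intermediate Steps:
S(X) = -16 (S(X) = -16 + 2*(X - X) = -16 + 2*0 = -16 + 0 = -16)
g(y, G) = 16 (g(y, G) = -1*(-16) = 16)
(10 + g((-3 - 5)*(2 - 5), 4))² = (10 + 16)² = 26² = 676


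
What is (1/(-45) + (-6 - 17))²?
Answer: 1073296/2025 ≈ 530.02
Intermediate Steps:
(1/(-45) + (-6 - 17))² = (-1/45 - 23)² = (-1036/45)² = 1073296/2025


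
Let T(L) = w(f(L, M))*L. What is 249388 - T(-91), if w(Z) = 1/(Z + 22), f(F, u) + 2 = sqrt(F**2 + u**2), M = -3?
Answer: 196766950/789 + 91*sqrt(8290)/7890 ≈ 2.4939e+5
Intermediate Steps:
f(F, u) = -2 + sqrt(F**2 + u**2)
w(Z) = 1/(22 + Z)
T(L) = L/(20 + sqrt(9 + L**2)) (T(L) = L/(22 + (-2 + sqrt(L**2 + (-3)**2))) = L/(22 + (-2 + sqrt(L**2 + 9))) = L/(22 + (-2 + sqrt(9 + L**2))) = L/(20 + sqrt(9 + L**2)))
249388 - T(-91) = 249388 - (-91)/(20 + sqrt(9 + (-91)**2)) = 249388 - (-91)/(20 + sqrt(9 + 8281)) = 249388 - (-91)/(20 + sqrt(8290)) = 249388 + 91/(20 + sqrt(8290))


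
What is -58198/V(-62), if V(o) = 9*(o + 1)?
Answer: 58198/549 ≈ 106.01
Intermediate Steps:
V(o) = 9 + 9*o (V(o) = 9*(1 + o) = 9 + 9*o)
-58198/V(-62) = -58198/(9 + 9*(-62)) = -58198/(9 - 558) = -58198/(-549) = -58198*(-1/549) = 58198/549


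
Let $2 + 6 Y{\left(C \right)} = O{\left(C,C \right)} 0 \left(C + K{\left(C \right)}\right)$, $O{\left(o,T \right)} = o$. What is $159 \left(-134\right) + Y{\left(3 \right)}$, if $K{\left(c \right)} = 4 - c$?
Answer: $- \frac{63919}{3} \approx -21306.0$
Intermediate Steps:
$Y{\left(C \right)} = - \frac{1}{3}$ ($Y{\left(C \right)} = - \frac{1}{3} + \frac{C 0 \left(C - \left(-4 + C\right)\right)}{6} = - \frac{1}{3} + \frac{0 \cdot 4}{6} = - \frac{1}{3} + \frac{1}{6} \cdot 0 = - \frac{1}{3} + 0 = - \frac{1}{3}$)
$159 \left(-134\right) + Y{\left(3 \right)} = 159 \left(-134\right) - \frac{1}{3} = -21306 - \frac{1}{3} = - \frac{63919}{3}$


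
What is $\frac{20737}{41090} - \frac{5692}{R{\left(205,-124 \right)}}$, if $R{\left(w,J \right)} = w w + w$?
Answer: $\frac{64183923}{173523070} \approx 0.36989$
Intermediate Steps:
$R{\left(w,J \right)} = w + w^{2}$ ($R{\left(w,J \right)} = w^{2} + w = w + w^{2}$)
$\frac{20737}{41090} - \frac{5692}{R{\left(205,-124 \right)}} = \frac{20737}{41090} - \frac{5692}{205 \left(1 + 205\right)} = 20737 \cdot \frac{1}{41090} - \frac{5692}{205 \cdot 206} = \frac{20737}{41090} - \frac{5692}{42230} = \frac{20737}{41090} - \frac{2846}{21115} = \frac{64183923}{173523070}$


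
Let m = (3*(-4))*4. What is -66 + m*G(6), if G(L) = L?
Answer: -354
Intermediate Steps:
m = -48 (m = -12*4 = -48)
-66 + m*G(6) = -66 - 48*6 = -66 - 288 = -354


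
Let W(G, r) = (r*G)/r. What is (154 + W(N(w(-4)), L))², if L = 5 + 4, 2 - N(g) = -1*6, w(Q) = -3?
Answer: 26244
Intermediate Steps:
N(g) = 8 (N(g) = 2 - (-1)*6 = 2 - 1*(-6) = 2 + 6 = 8)
L = 9
W(G, r) = G (W(G, r) = (G*r)/r = G)
(154 + W(N(w(-4)), L))² = (154 + 8)² = 162² = 26244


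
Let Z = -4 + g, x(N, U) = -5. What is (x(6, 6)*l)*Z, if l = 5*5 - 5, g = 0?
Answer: 400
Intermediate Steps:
l = 20 (l = 25 - 5 = 20)
Z = -4 (Z = -4 + 0 = -4)
(x(6, 6)*l)*Z = -5*20*(-4) = -100*(-4) = 400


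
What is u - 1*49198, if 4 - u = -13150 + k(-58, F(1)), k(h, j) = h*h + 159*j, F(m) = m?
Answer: -39567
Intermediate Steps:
k(h, j) = h² + 159*j
u = 9631 (u = 4 - (-13150 + ((-58)² + 159*1)) = 4 - (-13150 + (3364 + 159)) = 4 - (-13150 + 3523) = 4 - 1*(-9627) = 4 + 9627 = 9631)
u - 1*49198 = 9631 - 1*49198 = 9631 - 49198 = -39567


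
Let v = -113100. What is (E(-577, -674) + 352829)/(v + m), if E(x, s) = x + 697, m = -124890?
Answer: -352949/237990 ≈ -1.4830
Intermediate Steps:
E(x, s) = 697 + x
(E(-577, -674) + 352829)/(v + m) = ((697 - 577) + 352829)/(-113100 - 124890) = (120 + 352829)/(-237990) = 352949*(-1/237990) = -352949/237990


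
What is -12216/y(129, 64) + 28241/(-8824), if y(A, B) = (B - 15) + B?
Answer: -110985217/997112 ≈ -111.31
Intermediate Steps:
y(A, B) = -15 + 2*B (y(A, B) = (-15 + B) + B = -15 + 2*B)
-12216/y(129, 64) + 28241/(-8824) = -12216/(-15 + 2*64) + 28241/(-8824) = -12216/(-15 + 128) + 28241*(-1/8824) = -12216/113 - 28241/8824 = -110985217/997112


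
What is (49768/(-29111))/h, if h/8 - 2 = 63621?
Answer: -6221/1852129153 ≈ -3.3588e-6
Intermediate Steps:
h = 508984 (h = 16 + 8*63621 = 16 + 508968 = 508984)
(49768/(-29111))/h = (49768/(-29111))/508984 = (49768*(-1/29111))*(1/508984) = -49768/29111*1/508984 = -6221/1852129153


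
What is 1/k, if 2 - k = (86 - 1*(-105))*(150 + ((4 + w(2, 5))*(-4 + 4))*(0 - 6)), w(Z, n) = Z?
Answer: -1/28648 ≈ -3.4906e-5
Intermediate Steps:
k = -28648 (k = 2 - (86 - 1*(-105))*(150 + ((4 + 2)*(-4 + 4))*(0 - 6)) = 2 - (86 + 105)*(150 + (6*0)*(-6)) = 2 - 191*(150 + 0*(-6)) = 2 - 191*(150 + 0) = 2 - 191*150 = 2 - 1*28650 = 2 - 28650 = -28648)
1/k = 1/(-28648) = -1/28648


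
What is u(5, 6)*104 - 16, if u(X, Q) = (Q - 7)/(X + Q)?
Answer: -280/11 ≈ -25.455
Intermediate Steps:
u(X, Q) = (-7 + Q)/(Q + X)
u(5, 6)*104 - 16 = ((-7 + 6)/(6 + 5))*104 - 16 = (-1/11)*104 - 16 = ((1/11)*(-1))*104 - 16 = -1/11*104 - 16 = -104/11 - 16 = -280/11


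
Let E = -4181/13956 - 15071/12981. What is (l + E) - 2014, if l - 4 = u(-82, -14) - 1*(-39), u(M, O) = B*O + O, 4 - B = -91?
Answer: -66757711753/20129204 ≈ -3316.5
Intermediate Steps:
B = 95 (B = 4 - 1*(-91) = 4 + 91 = 95)
E = -29400493/20129204 (E = -4181*1/13956 - 15071*1/12981 = -4181/13956 - 15071/12981 = -29400493/20129204 ≈ -1.4606)
u(M, O) = 96*O (u(M, O) = 95*O + O = 96*O)
l = -1301 (l = 4 + (96*(-14) - 1*(-39)) = 4 + (-1344 + 39) = 4 - 1305 = -1301)
(l + E) - 2014 = (-1301 - 29400493/20129204) - 2014 = -26217494897/20129204 - 2014 = -66757711753/20129204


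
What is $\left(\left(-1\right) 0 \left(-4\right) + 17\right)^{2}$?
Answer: $289$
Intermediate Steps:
$\left(\left(-1\right) 0 \left(-4\right) + 17\right)^{2} = \left(0 \left(-4\right) + 17\right)^{2} = \left(0 + 17\right)^{2} = 17^{2} = 289$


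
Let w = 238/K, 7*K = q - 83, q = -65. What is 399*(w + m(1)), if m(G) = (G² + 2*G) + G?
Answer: -214263/74 ≈ -2895.4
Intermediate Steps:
K = -148/7 (K = (-65 - 83)/7 = (⅐)*(-148) = -148/7 ≈ -21.143)
m(G) = G² + 3*G
w = -833/74 (w = 238/(-148/7) = 238*(-7/148) = -833/74 ≈ -11.257)
399*(w + m(1)) = 399*(-833/74 + 1*(3 + 1)) = 399*(-833/74 + 1*4) = 399*(-833/74 + 4) = 399*(-537/74) = -214263/74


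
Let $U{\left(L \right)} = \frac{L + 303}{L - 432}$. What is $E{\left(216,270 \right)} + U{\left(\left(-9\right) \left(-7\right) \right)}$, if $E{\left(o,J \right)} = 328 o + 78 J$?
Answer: $\frac{11304562}{123} \approx 91907.0$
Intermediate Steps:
$U{\left(L \right)} = \frac{303 + L}{-432 + L}$
$E{\left(o,J \right)} = 78 J + 328 o$
$E{\left(216,270 \right)} + U{\left(\left(-9\right) \left(-7\right) \right)} = \left(78 \cdot 270 + 328 \cdot 216\right) + \frac{303 - -63}{-432 - -63} = \left(21060 + 70848\right) + \frac{303 + 63}{-432 + 63} = 91908 + \frac{1}{-369} \cdot 366 = 91908 - \frac{122}{123} = \frac{11304562}{123}$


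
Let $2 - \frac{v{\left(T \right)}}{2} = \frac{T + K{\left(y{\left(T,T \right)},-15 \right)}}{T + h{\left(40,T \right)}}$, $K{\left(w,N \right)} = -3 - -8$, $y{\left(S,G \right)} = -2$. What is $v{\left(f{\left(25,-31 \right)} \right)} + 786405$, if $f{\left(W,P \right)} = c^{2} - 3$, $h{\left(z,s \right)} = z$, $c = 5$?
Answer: $\frac{24378652}{31} \approx 7.8641 \cdot 10^{5}$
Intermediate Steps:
$K{\left(w,N \right)} = 5$ ($K{\left(w,N \right)} = -3 + 8 = 5$)
$f{\left(W,P \right)} = 22$ ($f{\left(W,P \right)} = 5^{2} - 3 = 25 - 3 = 22$)
$v{\left(T \right)} = 4 - \frac{2 \left(5 + T\right)}{40 + T}$ ($v{\left(T \right)} = 4 - 2 \frac{T + 5}{T + 40} = 4 - 2 \frac{5 + T}{40 + T} = 4 - \frac{2 \left(5 + T\right)}{40 + T}$)
$v{\left(f{\left(25,-31 \right)} \right)} + 786405 = \frac{2 \left(75 + 22\right)}{40 + 22} + 786405 = 2 \cdot \frac{1}{62} \cdot 97 + 786405 = \frac{97}{31} + 786405 = \frac{24378652}{31}$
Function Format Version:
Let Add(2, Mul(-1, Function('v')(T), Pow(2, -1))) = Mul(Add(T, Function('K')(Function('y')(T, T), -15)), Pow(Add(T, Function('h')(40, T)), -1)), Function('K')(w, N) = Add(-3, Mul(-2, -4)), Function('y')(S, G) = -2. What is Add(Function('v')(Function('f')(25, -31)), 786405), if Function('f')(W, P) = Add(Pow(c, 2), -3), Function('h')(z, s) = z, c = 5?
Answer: Rational(24378652, 31) ≈ 7.8641e+5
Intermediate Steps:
Function('K')(w, N) = 5 (Function('K')(w, N) = Add(-3, 8) = 5)
Function('f')(W, P) = 22 (Function('f')(W, P) = Add(Pow(5, 2), -3) = Add(25, -3) = 22)
Function('v')(T) = Add(4, Mul(-2, Pow(Add(40, T), -1), Add(5, T))) (Function('v')(T) = Add(4, Mul(-2, Mul(Add(T, 5), Pow(Add(T, 40), -1)))) = Add(4, Mul(-2, Mul(Add(5, T), Pow(Add(40, T), -1)))) = Add(4, Mul(-2, Mul(Pow(Add(40, T), -1), Add(5, T)))) = Add(4, Mul(-2, Pow(Add(40, T), -1), Add(5, T))))
Add(Function('v')(Function('f')(25, -31)), 786405) = Add(Mul(2, Pow(Add(40, 22), -1), Add(75, 22)), 786405) = Add(Mul(2, Pow(62, -1), 97), 786405) = Add(Mul(2, Rational(1, 62), 97), 786405) = Add(Rational(97, 31), 786405) = Rational(24378652, 31)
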